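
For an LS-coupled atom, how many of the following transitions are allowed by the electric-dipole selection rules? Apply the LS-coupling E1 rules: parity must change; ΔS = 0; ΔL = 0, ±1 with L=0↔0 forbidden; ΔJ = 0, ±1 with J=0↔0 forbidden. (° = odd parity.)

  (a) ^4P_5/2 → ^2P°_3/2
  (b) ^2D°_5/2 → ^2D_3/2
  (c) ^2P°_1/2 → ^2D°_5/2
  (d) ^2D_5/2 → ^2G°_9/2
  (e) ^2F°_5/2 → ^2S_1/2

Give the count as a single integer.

1

(a) forbidden (ΔS fails)
(b) allowed
(c) forbidden (parity, ΔJ fail)
(d) forbidden (ΔL, ΔJ fail)
(e) forbidden (ΔL, ΔJ fail)
Total allowed: 1 of 5.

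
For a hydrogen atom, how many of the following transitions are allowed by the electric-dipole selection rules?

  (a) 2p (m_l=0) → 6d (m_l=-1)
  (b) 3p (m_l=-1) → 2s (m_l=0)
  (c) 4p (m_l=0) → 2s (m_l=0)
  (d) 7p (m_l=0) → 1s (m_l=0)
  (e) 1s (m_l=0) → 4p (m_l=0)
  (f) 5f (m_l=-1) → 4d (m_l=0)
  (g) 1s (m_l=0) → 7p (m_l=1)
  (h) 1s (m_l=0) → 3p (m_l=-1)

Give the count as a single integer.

8

(a) allowed
(b) allowed
(c) allowed
(d) allowed
(e) allowed
(f) allowed
(g) allowed
(h) allowed
Total allowed: 8 of 8.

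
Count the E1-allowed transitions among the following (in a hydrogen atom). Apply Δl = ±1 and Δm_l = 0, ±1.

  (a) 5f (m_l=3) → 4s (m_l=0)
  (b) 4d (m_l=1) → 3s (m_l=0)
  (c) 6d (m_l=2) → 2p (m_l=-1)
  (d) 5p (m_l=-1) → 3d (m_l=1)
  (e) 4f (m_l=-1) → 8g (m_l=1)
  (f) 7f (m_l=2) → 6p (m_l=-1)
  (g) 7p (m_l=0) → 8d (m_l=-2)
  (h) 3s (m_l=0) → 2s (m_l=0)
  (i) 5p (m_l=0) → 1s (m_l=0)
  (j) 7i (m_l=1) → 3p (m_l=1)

1

(a) forbidden — Δl = -3 (E1 requires Δl = ±1); Δm_l = -3 (E1 requires Δm_l = 0, ±1)
(b) forbidden — Δl = -2 (E1 requires Δl = ±1)
(c) forbidden — Δm_l = -3 (E1 requires Δm_l = 0, ±1)
(d) forbidden — Δm_l = +2 (E1 requires Δm_l = 0, ±1)
(e) forbidden — Δm_l = +2 (E1 requires Δm_l = 0, ±1)
(f) forbidden — Δl = -2 (E1 requires Δl = ±1); Δm_l = -3 (E1 requires Δm_l = 0, ±1)
(g) forbidden — Δm_l = -2 (E1 requires Δm_l = 0, ±1)
(h) forbidden — Δl = +0 (E1 requires Δl = ±1)
(i) allowed
(j) forbidden — Δl = -5 (E1 requires Δl = ±1)
Total allowed: 1 of 10.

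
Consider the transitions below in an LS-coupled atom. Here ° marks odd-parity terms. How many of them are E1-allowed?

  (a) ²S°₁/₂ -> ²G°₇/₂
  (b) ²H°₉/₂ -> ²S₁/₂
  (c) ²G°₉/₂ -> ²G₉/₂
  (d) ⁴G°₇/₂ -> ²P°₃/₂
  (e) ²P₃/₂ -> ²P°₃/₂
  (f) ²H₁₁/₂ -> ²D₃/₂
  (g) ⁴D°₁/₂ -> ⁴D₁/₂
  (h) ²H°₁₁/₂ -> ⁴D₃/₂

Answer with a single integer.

(a) forbidden (parity, ΔL, ΔJ fail)
(b) forbidden (ΔL, ΔJ fail)
(c) allowed
(d) forbidden (parity, ΔS, ΔL, ΔJ fail)
(e) allowed
(f) forbidden (parity, ΔL, ΔJ fail)
(g) allowed
(h) forbidden (ΔS, ΔL, ΔJ fail)
Total allowed: 3 of 8.

3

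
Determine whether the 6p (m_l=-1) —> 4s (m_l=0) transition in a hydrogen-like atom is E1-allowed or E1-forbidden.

Δl = 0 − 1 = -1; the E1 rule Δl = ±1 is ✓.
Δm_l = 0 − (-1) = +1. E1 requires Δm_l = 0, ±1: ✓.
All E1 selection rules are satisfied.

allowed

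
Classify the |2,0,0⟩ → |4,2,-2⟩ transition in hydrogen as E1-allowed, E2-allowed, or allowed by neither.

E2

Δl = 2 − 0 = +2; l_i + l_f = 2.
Δm_l = -2.
E1 (Δl = ±1, |Δm_l| ≤ 1): not satisfied.
E2 (Δl = 0,±2, l_i+l_f ≥ 2, |Δm_l| ≤ 2): satisfied.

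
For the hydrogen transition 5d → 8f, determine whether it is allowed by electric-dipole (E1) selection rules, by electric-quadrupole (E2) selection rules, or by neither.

Δl = 3 − 2 = +1; l_i + l_f = 5.
E1 (Δl = ±1): satisfied.
E2 (Δl = 0,±2, l_i+l_f ≥ 2): not satisfied.

E1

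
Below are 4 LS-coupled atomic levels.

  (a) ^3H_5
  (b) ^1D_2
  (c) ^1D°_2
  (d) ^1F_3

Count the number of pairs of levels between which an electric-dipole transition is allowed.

2

(a)–(b): forbidden (parity, ΔS, ΔL, ΔJ).
(a)–(c): forbidden (ΔS, ΔL, ΔJ).
(a)–(d): forbidden (parity, ΔS, ΔL, ΔJ).
(b)–(c): allowed.
(b)–(d): forbidden (parity).
(c)–(d): allowed.
Allowed pairs: 2 of 6.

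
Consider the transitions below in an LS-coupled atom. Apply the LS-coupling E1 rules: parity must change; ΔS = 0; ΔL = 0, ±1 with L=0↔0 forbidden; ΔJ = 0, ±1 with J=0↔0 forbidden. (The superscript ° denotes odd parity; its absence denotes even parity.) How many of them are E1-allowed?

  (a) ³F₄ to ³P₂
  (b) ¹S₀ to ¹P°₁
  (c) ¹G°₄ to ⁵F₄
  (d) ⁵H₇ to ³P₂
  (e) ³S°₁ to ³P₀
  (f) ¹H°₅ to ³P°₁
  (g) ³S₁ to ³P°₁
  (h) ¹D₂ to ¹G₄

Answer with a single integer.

(a) forbidden (parity, ΔL, ΔJ fail)
(b) allowed
(c) forbidden (ΔS fails)
(d) forbidden (parity, ΔS, ΔL, ΔJ fail)
(e) allowed
(f) forbidden (parity, ΔS, ΔL, ΔJ fail)
(g) allowed
(h) forbidden (parity, ΔL, ΔJ fail)
Total allowed: 3 of 8.

3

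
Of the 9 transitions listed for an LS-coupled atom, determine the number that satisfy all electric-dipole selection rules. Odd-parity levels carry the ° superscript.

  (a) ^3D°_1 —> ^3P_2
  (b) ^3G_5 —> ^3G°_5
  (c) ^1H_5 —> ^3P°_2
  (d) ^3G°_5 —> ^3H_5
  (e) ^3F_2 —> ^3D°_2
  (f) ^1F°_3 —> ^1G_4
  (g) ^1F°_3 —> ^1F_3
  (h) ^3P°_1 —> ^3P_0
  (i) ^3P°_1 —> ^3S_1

8

(a) allowed
(b) allowed
(c) forbidden (ΔS, ΔL, ΔJ fail)
(d) allowed
(e) allowed
(f) allowed
(g) allowed
(h) allowed
(i) allowed
Total allowed: 8 of 9.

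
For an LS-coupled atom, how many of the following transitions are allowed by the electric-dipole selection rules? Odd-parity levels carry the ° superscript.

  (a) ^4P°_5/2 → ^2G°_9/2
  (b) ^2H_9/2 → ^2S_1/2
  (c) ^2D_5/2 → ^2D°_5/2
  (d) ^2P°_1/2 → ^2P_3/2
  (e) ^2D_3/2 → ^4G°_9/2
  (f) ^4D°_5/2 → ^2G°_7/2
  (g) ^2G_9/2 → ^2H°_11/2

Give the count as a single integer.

3

(a) forbidden (parity, ΔS, ΔL, ΔJ fail)
(b) forbidden (parity, ΔL, ΔJ fail)
(c) allowed
(d) allowed
(e) forbidden (ΔS, ΔL, ΔJ fail)
(f) forbidden (parity, ΔS, ΔL fail)
(g) allowed
Total allowed: 3 of 7.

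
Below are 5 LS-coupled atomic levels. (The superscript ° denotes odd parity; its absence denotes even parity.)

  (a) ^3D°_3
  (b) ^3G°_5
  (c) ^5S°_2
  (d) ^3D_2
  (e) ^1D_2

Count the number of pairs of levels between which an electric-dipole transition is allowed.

(a)–(b): forbidden (parity, ΔL, ΔJ).
(a)–(c): forbidden (parity, ΔS, ΔL).
(a)–(d): allowed.
(a)–(e): forbidden (ΔS).
(b)–(c): forbidden (parity, ΔS, ΔL, ΔJ).
(b)–(d): forbidden (ΔL, ΔJ).
(b)–(e): forbidden (ΔS, ΔL, ΔJ).
(c)–(d): forbidden (ΔS, ΔL).
(c)–(e): forbidden (ΔS, ΔL).
(d)–(e): forbidden (parity, ΔS).
Allowed pairs: 1 of 10.

1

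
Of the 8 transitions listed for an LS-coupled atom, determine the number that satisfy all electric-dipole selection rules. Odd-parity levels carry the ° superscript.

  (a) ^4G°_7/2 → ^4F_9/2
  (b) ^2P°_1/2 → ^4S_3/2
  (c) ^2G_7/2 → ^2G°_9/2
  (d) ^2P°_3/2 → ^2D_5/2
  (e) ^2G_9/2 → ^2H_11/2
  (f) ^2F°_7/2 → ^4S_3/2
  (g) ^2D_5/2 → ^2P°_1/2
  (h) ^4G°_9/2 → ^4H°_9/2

3

(a) allowed
(b) forbidden (ΔS fails)
(c) allowed
(d) allowed
(e) forbidden (parity fails)
(f) forbidden (ΔS, ΔL, ΔJ fail)
(g) forbidden (ΔJ fails)
(h) forbidden (parity fails)
Total allowed: 3 of 8.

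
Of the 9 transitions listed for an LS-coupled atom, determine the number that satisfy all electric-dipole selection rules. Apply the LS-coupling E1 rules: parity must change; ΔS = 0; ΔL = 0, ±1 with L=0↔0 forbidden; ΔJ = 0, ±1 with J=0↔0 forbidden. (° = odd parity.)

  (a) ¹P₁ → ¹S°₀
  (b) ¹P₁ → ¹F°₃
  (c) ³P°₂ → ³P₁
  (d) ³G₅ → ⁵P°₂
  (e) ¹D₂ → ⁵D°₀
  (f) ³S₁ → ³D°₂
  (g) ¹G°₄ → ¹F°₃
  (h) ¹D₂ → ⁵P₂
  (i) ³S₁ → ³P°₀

3

(a) allowed
(b) forbidden (ΔL, ΔJ fail)
(c) allowed
(d) forbidden (ΔS, ΔL, ΔJ fail)
(e) forbidden (ΔS, ΔJ fail)
(f) forbidden (ΔL fails)
(g) forbidden (parity fails)
(h) forbidden (parity, ΔS fail)
(i) allowed
Total allowed: 3 of 9.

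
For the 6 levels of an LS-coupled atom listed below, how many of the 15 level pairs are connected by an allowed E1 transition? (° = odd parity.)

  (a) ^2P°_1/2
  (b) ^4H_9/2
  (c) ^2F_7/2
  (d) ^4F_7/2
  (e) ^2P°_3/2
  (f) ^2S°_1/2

(a)–(b): forbidden (ΔS, ΔL, ΔJ).
(a)–(c): forbidden (ΔL, ΔJ).
(a)–(d): forbidden (ΔS, ΔL, ΔJ).
(a)–(e): forbidden (parity).
(a)–(f): forbidden (parity).
(b)–(c): forbidden (parity, ΔS, ΔL).
(b)–(d): forbidden (parity, ΔL).
(b)–(e): forbidden (ΔS, ΔL, ΔJ).
(b)–(f): forbidden (ΔS, ΔL, ΔJ).
(c)–(d): forbidden (parity, ΔS).
(c)–(e): forbidden (ΔL, ΔJ).
(c)–(f): forbidden (ΔL, ΔJ).
(d)–(e): forbidden (ΔS, ΔL, ΔJ).
(d)–(f): forbidden (ΔS, ΔL, ΔJ).
(e)–(f): forbidden (parity).
Allowed pairs: 0 of 15.

0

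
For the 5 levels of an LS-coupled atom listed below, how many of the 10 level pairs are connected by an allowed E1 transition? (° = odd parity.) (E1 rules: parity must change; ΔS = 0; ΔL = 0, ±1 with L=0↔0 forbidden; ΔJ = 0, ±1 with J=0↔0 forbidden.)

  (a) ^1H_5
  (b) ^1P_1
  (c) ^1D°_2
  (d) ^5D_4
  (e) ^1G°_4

2

(a)–(b): forbidden (parity, ΔL, ΔJ).
(a)–(c): forbidden (ΔL, ΔJ).
(a)–(d): forbidden (parity, ΔS, ΔL).
(a)–(e): allowed.
(b)–(c): allowed.
(b)–(d): forbidden (parity, ΔS, ΔJ).
(b)–(e): forbidden (ΔL, ΔJ).
(c)–(d): forbidden (ΔS, ΔJ).
(c)–(e): forbidden (parity, ΔL, ΔJ).
(d)–(e): forbidden (ΔS, ΔL).
Allowed pairs: 2 of 10.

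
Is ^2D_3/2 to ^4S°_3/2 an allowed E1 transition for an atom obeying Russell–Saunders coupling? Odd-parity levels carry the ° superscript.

Initial level: S=1/2, L=2, J=3/2, parity even. Final level: S=3/2, L=0, J=3/2, parity odd.
ΔJ = 0, ±1 (not J=0↔0): J: 3/2 → 3/2, ΔJ = +0 — passes.
Parity must change: even → odd — passes.
ΔS = 0: S: 1/2 → 3/2 — fails.
ΔL = 0, ±1 (not L=0↔0): L: 2 → 0, ΔL = -2 — fails.
Rule(s) violated: ΔS, ΔL.

forbidden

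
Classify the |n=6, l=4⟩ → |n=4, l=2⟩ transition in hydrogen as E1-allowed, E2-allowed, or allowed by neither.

E2

Δl = 2 − 4 = -2; l_i + l_f = 6.
E1 (Δl = ±1): not satisfied.
E2 (Δl = 0,±2, l_i+l_f ≥ 2): satisfied.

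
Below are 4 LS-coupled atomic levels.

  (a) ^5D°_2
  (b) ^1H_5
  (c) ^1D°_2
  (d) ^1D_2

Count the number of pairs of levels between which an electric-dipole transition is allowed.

1

(a)–(b): forbidden (ΔS, ΔL, ΔJ).
(a)–(c): forbidden (parity, ΔS).
(a)–(d): forbidden (ΔS).
(b)–(c): forbidden (ΔL, ΔJ).
(b)–(d): forbidden (parity, ΔL, ΔJ).
(c)–(d): allowed.
Allowed pairs: 1 of 6.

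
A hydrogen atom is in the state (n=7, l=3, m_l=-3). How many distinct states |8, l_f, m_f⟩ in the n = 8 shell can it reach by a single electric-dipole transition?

E1 requires Δl = ±1, so l_f ∈ {2, 4}; with 0 ≤ l_f ≤ n_f−1 = 7, the allowed l_f values are {2, 4}.
For l_f = 2: m_f ∈ {m_i−1, m_i, m_i+1} ∩ [−2, 2] = {-2} → 1 state.
For l_f = 4: m_f ∈ {m_i−1, m_i, m_i+1} ∩ [−4, 4] = {-4, -3, -2} → 3 states.
Total: 4.

4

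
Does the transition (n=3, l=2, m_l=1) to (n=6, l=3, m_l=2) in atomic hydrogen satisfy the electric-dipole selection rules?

l: 2 → 3 (Δl = +1). Δl = ±1 passes.
Δm_l = 2 − (1) = +1. E1 requires Δm_l = 0, ±1: passes.
All E1 selection rules are satisfied.

allowed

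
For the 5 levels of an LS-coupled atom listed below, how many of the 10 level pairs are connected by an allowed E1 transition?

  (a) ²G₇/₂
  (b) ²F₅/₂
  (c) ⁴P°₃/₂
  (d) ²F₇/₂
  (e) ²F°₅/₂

(a)–(b): forbidden (parity).
(a)–(c): forbidden (ΔS, ΔL, ΔJ).
(a)–(d): forbidden (parity).
(a)–(e): allowed.
(b)–(c): forbidden (ΔS, ΔL).
(b)–(d): forbidden (parity).
(b)–(e): allowed.
(c)–(d): forbidden (ΔS, ΔL, ΔJ).
(c)–(e): forbidden (parity, ΔS, ΔL).
(d)–(e): allowed.
Allowed pairs: 3 of 10.

3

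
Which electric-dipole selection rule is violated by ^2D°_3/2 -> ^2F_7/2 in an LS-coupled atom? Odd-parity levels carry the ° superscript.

the ΔJ = 0, ±1 rule

Initial level: S=1/2, L=2, J=3/2, parity odd. Final level: S=1/2, L=3, J=7/2, parity even.
Parity must change: odd → even — passes.
ΔS = 0: S: 1/2 → 1/2 — passes.
ΔL = 0, ±1 (not L=0↔0): L: 2 → 3, ΔL = +1 — passes.
ΔJ = 0, ±1 (not J=0↔0): J: 3/2 → 7/2, ΔJ = +2 — fails.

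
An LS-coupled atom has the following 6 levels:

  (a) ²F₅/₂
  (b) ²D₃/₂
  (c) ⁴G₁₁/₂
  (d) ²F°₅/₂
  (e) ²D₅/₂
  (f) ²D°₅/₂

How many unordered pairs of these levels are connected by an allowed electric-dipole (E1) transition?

6

(a)–(b): forbidden (parity).
(a)–(c): forbidden (parity, ΔS, ΔJ).
(a)–(d): allowed.
(a)–(e): forbidden (parity).
(a)–(f): allowed.
(b)–(c): forbidden (parity, ΔS, ΔL, ΔJ).
(b)–(d): allowed.
(b)–(e): forbidden (parity).
(b)–(f): allowed.
(c)–(d): forbidden (ΔS, ΔJ).
(c)–(e): forbidden (parity, ΔS, ΔL, ΔJ).
(c)–(f): forbidden (ΔS, ΔL, ΔJ).
(d)–(e): allowed.
(d)–(f): forbidden (parity).
(e)–(f): allowed.
Allowed pairs: 6 of 15.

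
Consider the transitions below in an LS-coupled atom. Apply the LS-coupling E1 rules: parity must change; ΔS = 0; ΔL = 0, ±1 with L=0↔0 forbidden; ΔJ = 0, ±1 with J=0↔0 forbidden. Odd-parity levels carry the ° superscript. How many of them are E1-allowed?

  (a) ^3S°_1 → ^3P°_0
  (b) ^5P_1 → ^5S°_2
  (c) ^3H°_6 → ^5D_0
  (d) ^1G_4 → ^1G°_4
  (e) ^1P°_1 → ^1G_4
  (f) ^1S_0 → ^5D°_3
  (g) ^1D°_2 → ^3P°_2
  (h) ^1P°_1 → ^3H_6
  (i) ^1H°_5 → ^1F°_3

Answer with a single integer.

(a) forbidden (parity fails)
(b) allowed
(c) forbidden (ΔS, ΔL, ΔJ fail)
(d) allowed
(e) forbidden (ΔL, ΔJ fail)
(f) forbidden (ΔS, ΔL, ΔJ fail)
(g) forbidden (parity, ΔS fail)
(h) forbidden (ΔS, ΔL, ΔJ fail)
(i) forbidden (parity, ΔL, ΔJ fail)
Total allowed: 2 of 9.

2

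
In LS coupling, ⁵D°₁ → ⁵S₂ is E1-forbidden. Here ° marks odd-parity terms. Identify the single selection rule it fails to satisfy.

the ΔL = 0, ±1 rule

Reading off the term symbols: S 2→2, L 2→0, J 1→2, parity odd→even.
Parity must change: odd → even — ✓.
ΔS = 0: S: 2 → 2 — ✓.
ΔL = 0, ±1 (not L=0↔0): L: 2 → 0, ΔL = -2 — ✗.
ΔJ = 0, ±1 (not J=0↔0): J: 1 → 2, ΔJ = +1 — ✓.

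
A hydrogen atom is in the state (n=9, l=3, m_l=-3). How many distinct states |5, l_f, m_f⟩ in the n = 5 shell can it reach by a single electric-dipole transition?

E1 requires Δl = ±1, so l_f ∈ {2, 4}; with 0 ≤ l_f ≤ n_f−1 = 4, the allowed l_f values are {2, 4}.
For l_f = 2: m_f ∈ {m_i−1, m_i, m_i+1} ∩ [−2, 2] = {-2} → 1 state.
For l_f = 4: m_f ∈ {m_i−1, m_i, m_i+1} ∩ [−4, 4] = {-4, -3, -2} → 3 states.
Total: 4.

4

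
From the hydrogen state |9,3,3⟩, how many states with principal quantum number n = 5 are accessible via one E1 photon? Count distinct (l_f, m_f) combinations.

4

E1 requires Δl = ±1, so l_f ∈ {2, 4}; with 0 ≤ l_f ≤ n_f−1 = 4, the allowed l_f values are {2, 4}.
For l_f = 2: m_f ∈ {m_i−1, m_i, m_i+1} ∩ [−2, 2] = {2} → 1 state.
For l_f = 4: m_f ∈ {m_i−1, m_i, m_i+1} ∩ [−4, 4] = {2, 3, 4} → 3 states.
Total: 4.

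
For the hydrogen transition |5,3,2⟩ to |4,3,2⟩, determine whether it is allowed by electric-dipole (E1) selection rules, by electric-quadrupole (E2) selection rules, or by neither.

Δl = 3 − 3 = +0; l_i + l_f = 6.
Δm_l = +0.
E1 (Δl = ±1, |Δm_l| ≤ 1): not satisfied.
E2 (Δl = 0,±2, l_i+l_f ≥ 2, |Δm_l| ≤ 2): satisfied.

E2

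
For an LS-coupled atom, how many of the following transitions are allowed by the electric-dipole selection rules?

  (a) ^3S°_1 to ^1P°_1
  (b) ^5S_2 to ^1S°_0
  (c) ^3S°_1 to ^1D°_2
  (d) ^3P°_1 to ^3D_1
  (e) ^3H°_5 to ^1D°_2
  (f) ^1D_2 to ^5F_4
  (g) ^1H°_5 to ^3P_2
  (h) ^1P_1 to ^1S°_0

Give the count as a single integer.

2

(a) forbidden (parity, ΔS fail)
(b) forbidden (ΔS, ΔL, ΔJ fail)
(c) forbidden (parity, ΔS, ΔL fail)
(d) allowed
(e) forbidden (parity, ΔS, ΔL, ΔJ fail)
(f) forbidden (parity, ΔS, ΔJ fail)
(g) forbidden (ΔS, ΔL, ΔJ fail)
(h) allowed
Total allowed: 2 of 8.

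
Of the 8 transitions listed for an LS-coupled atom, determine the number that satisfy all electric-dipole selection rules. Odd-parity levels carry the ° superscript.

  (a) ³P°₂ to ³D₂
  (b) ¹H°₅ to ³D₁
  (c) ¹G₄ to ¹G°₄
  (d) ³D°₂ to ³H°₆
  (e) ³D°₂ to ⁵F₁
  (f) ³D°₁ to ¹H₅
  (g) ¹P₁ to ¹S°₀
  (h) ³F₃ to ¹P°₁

(a) allowed
(b) forbidden (ΔS, ΔL, ΔJ fail)
(c) allowed
(d) forbidden (parity, ΔL, ΔJ fail)
(e) forbidden (ΔS fails)
(f) forbidden (ΔS, ΔL, ΔJ fail)
(g) allowed
(h) forbidden (ΔS, ΔL, ΔJ fail)
Total allowed: 3 of 8.

3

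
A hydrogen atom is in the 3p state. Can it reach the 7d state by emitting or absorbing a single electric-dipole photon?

allowed

l: 1 → 2 (Δl = +1). Δl = ±1 ✓.
All E1 selection rules are satisfied.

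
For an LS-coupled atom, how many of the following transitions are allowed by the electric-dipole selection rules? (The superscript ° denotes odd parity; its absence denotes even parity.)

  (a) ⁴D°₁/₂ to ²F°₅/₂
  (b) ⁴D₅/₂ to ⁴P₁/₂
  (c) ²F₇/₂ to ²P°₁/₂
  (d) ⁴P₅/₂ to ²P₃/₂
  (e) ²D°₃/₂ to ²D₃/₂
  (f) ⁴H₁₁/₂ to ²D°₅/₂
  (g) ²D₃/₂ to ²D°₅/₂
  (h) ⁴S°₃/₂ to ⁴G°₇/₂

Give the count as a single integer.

2

(a) forbidden (parity, ΔS, ΔJ fail)
(b) forbidden (parity, ΔJ fail)
(c) forbidden (ΔL, ΔJ fail)
(d) forbidden (parity, ΔS fail)
(e) allowed
(f) forbidden (ΔS, ΔL, ΔJ fail)
(g) allowed
(h) forbidden (parity, ΔL, ΔJ fail)
Total allowed: 2 of 8.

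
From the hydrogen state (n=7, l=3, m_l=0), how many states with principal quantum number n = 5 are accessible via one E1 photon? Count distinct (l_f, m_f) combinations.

E1 requires Δl = ±1, so l_f ∈ {2, 4}; with 0 ≤ l_f ≤ n_f−1 = 4, the allowed l_f values are {2, 4}.
For l_f = 2: m_f ∈ {m_i−1, m_i, m_i+1} ∩ [−2, 2] = {-1, 0, 1} → 3 states.
For l_f = 4: m_f ∈ {m_i−1, m_i, m_i+1} ∩ [−4, 4] = {-1, 0, 1} → 3 states.
Total: 6.

6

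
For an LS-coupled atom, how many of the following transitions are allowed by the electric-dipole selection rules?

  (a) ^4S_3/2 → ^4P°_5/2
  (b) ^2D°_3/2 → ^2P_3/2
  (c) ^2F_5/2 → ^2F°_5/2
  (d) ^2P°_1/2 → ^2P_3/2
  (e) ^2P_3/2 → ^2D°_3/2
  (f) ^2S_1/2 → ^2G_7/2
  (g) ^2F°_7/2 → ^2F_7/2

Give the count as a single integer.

6

(a) allowed
(b) allowed
(c) allowed
(d) allowed
(e) allowed
(f) forbidden (parity, ΔL, ΔJ fail)
(g) allowed
Total allowed: 6 of 7.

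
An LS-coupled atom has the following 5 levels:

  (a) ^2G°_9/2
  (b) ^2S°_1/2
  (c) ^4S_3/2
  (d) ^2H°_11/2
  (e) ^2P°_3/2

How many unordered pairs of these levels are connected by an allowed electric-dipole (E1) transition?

(a)–(b): forbidden (parity, ΔL, ΔJ).
(a)–(c): forbidden (ΔS, ΔL, ΔJ).
(a)–(d): forbidden (parity).
(a)–(e): forbidden (parity, ΔL, ΔJ).
(b)–(c): forbidden (ΔS, ΔL).
(b)–(d): forbidden (parity, ΔL, ΔJ).
(b)–(e): forbidden (parity).
(c)–(d): forbidden (ΔS, ΔL, ΔJ).
(c)–(e): forbidden (ΔS).
(d)–(e): forbidden (parity, ΔL, ΔJ).
Allowed pairs: 0 of 10.

0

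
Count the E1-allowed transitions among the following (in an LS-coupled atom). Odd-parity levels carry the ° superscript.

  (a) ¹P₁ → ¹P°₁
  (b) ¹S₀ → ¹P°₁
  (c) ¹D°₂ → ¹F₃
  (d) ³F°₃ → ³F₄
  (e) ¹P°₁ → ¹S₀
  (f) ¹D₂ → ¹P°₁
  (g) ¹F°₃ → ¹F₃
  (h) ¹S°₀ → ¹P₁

(a) allowed
(b) allowed
(c) allowed
(d) allowed
(e) allowed
(f) allowed
(g) allowed
(h) allowed
Total allowed: 8 of 8.

8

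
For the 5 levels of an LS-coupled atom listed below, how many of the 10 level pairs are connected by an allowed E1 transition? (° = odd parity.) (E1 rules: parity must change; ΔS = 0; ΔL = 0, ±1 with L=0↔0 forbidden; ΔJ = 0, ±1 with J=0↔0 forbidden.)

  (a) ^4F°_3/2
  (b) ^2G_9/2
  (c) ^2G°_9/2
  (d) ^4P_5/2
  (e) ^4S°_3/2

(a)–(b): forbidden (ΔS, ΔJ).
(a)–(c): forbidden (parity, ΔS, ΔJ).
(a)–(d): forbidden (ΔL).
(a)–(e): forbidden (parity, ΔL).
(b)–(c): allowed.
(b)–(d): forbidden (parity, ΔS, ΔL, ΔJ).
(b)–(e): forbidden (ΔS, ΔL, ΔJ).
(c)–(d): forbidden (ΔS, ΔL, ΔJ).
(c)–(e): forbidden (parity, ΔS, ΔL, ΔJ).
(d)–(e): allowed.
Allowed pairs: 2 of 10.

2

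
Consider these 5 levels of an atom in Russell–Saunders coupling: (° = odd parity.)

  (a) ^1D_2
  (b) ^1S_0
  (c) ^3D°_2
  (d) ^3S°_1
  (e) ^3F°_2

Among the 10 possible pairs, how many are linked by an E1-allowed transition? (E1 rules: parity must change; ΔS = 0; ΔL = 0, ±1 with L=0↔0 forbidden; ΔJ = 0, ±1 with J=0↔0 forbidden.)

0

(a)–(b): forbidden (parity, ΔL, ΔJ).
(a)–(c): forbidden (ΔS).
(a)–(d): forbidden (ΔS, ΔL).
(a)–(e): forbidden (ΔS).
(b)–(c): forbidden (ΔS, ΔL, ΔJ).
(b)–(d): forbidden (ΔS, ΔL).
(b)–(e): forbidden (ΔS, ΔL, ΔJ).
(c)–(d): forbidden (parity, ΔL).
(c)–(e): forbidden (parity).
(d)–(e): forbidden (parity, ΔL).
Allowed pairs: 0 of 10.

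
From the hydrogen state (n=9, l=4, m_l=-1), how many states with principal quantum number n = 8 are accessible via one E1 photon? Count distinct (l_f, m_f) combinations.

E1 requires Δl = ±1, so l_f ∈ {3, 5}; with 0 ≤ l_f ≤ n_f−1 = 7, the allowed l_f values are {3, 5}.
For l_f = 3: m_f ∈ {m_i−1, m_i, m_i+1} ∩ [−3, 3] = {-2, -1, 0} → 3 states.
For l_f = 5: m_f ∈ {m_i−1, m_i, m_i+1} ∩ [−5, 5] = {-2, -1, 0} → 3 states.
Total: 6.

6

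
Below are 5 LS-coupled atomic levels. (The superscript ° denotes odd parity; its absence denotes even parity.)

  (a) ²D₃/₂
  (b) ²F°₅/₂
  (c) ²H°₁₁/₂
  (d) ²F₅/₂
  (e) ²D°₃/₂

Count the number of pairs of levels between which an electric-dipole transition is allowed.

(a)–(b): allowed.
(a)–(c): forbidden (ΔL, ΔJ).
(a)–(d): forbidden (parity).
(a)–(e): allowed.
(b)–(c): forbidden (parity, ΔL, ΔJ).
(b)–(d): allowed.
(b)–(e): forbidden (parity).
(c)–(d): forbidden (ΔL, ΔJ).
(c)–(e): forbidden (parity, ΔL, ΔJ).
(d)–(e): allowed.
Allowed pairs: 4 of 10.

4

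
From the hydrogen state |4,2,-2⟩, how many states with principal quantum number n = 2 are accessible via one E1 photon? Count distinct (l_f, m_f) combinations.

E1 requires Δl = ±1, so l_f ∈ {1, 3}; with 0 ≤ l_f ≤ n_f−1 = 1, the allowed l_f values are {1}.
For l_f = 1: m_f ∈ {m_i−1, m_i, m_i+1} ∩ [−1, 1] = {-1} → 1 state.
Total: 1.

1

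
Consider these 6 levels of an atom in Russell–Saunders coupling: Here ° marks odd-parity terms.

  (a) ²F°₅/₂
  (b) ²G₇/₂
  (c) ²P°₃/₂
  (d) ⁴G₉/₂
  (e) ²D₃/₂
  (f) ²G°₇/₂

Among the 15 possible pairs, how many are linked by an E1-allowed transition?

(a)–(b): allowed.
(a)–(c): forbidden (parity, ΔL).
(a)–(d): forbidden (ΔS, ΔJ).
(a)–(e): allowed.
(a)–(f): forbidden (parity).
(b)–(c): forbidden (ΔL, ΔJ).
(b)–(d): forbidden (parity, ΔS).
(b)–(e): forbidden (parity, ΔL, ΔJ).
(b)–(f): allowed.
(c)–(d): forbidden (ΔS, ΔL, ΔJ).
(c)–(e): allowed.
(c)–(f): forbidden (parity, ΔL, ΔJ).
(d)–(e): forbidden (parity, ΔS, ΔL, ΔJ).
(d)–(f): forbidden (ΔS).
(e)–(f): forbidden (ΔL, ΔJ).
Allowed pairs: 4 of 15.

4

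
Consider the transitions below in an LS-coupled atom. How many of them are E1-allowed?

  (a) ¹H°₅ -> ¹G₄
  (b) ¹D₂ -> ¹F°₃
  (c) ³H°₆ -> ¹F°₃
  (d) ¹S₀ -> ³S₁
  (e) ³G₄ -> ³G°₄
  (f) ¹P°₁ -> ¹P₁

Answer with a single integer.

4

(a) allowed
(b) allowed
(c) forbidden (parity, ΔS, ΔL, ΔJ fail)
(d) forbidden (parity, ΔS, ΔL fail)
(e) allowed
(f) allowed
Total allowed: 4 of 6.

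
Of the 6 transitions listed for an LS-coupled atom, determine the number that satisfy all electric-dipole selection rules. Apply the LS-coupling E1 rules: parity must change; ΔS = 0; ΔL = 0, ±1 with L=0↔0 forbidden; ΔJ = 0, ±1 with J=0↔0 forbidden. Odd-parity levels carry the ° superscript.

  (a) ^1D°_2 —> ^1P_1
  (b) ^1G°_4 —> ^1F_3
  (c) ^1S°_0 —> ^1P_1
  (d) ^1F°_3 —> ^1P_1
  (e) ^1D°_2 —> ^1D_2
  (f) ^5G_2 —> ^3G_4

4

(a) allowed
(b) allowed
(c) allowed
(d) forbidden (ΔL, ΔJ fail)
(e) allowed
(f) forbidden (parity, ΔS, ΔJ fail)
Total allowed: 4 of 6.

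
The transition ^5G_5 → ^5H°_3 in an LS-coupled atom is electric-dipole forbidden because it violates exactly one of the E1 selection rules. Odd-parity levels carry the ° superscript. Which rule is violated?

Initial level: S=2, L=4, J=5, parity even. Final level: S=2, L=5, J=3, parity odd.
Parity must change: even → odd — satisfied.
ΔS = 0: S: 2 → 2 — satisfied.
ΔL = 0, ±1 (not L=0↔0): L: 4 → 5, ΔL = +1 — satisfied.
ΔJ = 0, ±1 (not J=0↔0): J: 5 → 3, ΔJ = -2 — violated.

the ΔJ = 0, ±1 rule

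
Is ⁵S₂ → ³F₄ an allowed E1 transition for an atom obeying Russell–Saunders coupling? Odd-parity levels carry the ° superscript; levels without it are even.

forbidden

Reading off the term symbols: S 2→1, L 0→3, J 2→4, parity even→even.
ΔJ = 0, ±1 (not J=0↔0): J: 2 → 4, ΔJ = +2 — violated.
Parity must change: even → even — violated.
ΔL = 0, ±1 (not L=0↔0): L: 0 → 3, ΔL = +3 — violated.
ΔS = 0: S: 2 → 1 — violated.
Rule(s) violated: parity, ΔS, ΔL, ΔJ.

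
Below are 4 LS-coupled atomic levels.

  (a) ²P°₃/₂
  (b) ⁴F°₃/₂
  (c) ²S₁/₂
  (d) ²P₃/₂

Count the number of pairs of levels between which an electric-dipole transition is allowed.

2

(a)–(b): forbidden (parity, ΔS, ΔL).
(a)–(c): allowed.
(a)–(d): allowed.
(b)–(c): forbidden (ΔS, ΔL).
(b)–(d): forbidden (ΔS, ΔL).
(c)–(d): forbidden (parity).
Allowed pairs: 2 of 6.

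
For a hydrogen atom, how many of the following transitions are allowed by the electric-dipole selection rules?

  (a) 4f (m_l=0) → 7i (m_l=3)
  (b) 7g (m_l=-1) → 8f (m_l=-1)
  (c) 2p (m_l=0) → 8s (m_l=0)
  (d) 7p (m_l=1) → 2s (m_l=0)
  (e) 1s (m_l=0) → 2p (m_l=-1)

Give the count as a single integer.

4

(a) forbidden — Δl = +3 (E1 requires Δl = ±1); Δm_l = +3 (E1 requires Δm_l = 0, ±1)
(b) allowed
(c) allowed
(d) allowed
(e) allowed
Total allowed: 4 of 5.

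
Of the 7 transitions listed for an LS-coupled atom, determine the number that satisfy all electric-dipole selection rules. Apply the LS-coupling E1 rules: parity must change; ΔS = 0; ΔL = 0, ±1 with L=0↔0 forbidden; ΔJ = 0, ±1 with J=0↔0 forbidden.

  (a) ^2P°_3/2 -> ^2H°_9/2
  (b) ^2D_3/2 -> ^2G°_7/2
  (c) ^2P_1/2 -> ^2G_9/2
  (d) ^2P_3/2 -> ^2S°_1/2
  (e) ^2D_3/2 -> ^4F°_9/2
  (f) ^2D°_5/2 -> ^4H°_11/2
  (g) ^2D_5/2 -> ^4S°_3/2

(a) forbidden (parity, ΔL, ΔJ fail)
(b) forbidden (ΔL, ΔJ fail)
(c) forbidden (parity, ΔL, ΔJ fail)
(d) allowed
(e) forbidden (ΔS, ΔJ fail)
(f) forbidden (parity, ΔS, ΔL, ΔJ fail)
(g) forbidden (ΔS, ΔL fail)
Total allowed: 1 of 7.

1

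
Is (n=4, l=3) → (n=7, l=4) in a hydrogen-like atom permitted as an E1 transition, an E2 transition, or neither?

Δl = 4 − 3 = +1; l_i + l_f = 7.
E1 (Δl = ±1): satisfied.
E2 (Δl = 0,±2, l_i+l_f ≥ 2): not satisfied.

E1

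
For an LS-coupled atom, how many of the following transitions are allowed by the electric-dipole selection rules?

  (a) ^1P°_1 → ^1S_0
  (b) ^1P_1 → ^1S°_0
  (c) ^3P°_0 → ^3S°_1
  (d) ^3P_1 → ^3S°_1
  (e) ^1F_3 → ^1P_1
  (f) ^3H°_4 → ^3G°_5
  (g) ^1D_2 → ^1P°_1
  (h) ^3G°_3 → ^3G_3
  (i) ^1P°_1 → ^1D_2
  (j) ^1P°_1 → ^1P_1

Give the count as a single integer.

(a) allowed
(b) allowed
(c) forbidden (parity fails)
(d) allowed
(e) forbidden (parity, ΔL, ΔJ fail)
(f) forbidden (parity fails)
(g) allowed
(h) allowed
(i) allowed
(j) allowed
Total allowed: 7 of 10.

7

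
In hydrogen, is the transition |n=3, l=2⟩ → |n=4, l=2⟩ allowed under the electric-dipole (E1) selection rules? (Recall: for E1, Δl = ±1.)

forbidden

Initial l = 2, final l = 2, so Δl = +0. E1 requires Δl = ±1: fails.
The transition is electric-dipole forbidden.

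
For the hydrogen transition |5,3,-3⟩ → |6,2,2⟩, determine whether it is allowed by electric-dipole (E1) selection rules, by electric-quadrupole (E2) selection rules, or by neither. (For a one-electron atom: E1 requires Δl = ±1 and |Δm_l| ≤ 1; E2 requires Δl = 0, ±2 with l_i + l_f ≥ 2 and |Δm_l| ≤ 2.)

neither

Δl = 2 − 3 = -1; l_i + l_f = 5.
Δm_l = +5.
E1 (Δl = ±1, |Δm_l| ≤ 1): not satisfied.
E2 (Δl = 0,±2, l_i+l_f ≥ 2, |Δm_l| ≤ 2): not satisfied.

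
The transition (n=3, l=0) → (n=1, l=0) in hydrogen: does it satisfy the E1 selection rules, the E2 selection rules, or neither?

neither

Δl = 0 − 0 = +0; l_i + l_f = 0.
E1 (Δl = ±1): not satisfied.
E2 (Δl = 0,±2, l_i+l_f ≥ 2): not satisfied.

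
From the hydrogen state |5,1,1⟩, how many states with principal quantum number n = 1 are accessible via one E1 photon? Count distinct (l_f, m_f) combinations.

1

E1 requires Δl = ±1, so l_f ∈ {0, 2}; with 0 ≤ l_f ≤ n_f−1 = 0, the allowed l_f values are {0}.
For l_f = 0: m_f ∈ {m_i−1, m_i, m_i+1} ∩ [−0, 0] = {0} → 1 state.
Total: 1.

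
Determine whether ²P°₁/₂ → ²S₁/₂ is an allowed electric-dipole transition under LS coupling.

ΔL = 0, ±1 (not L=0↔0): L: 1 → 0, ΔL = -1 — satisfied.
ΔS = 0: S: 1/2 → 1/2 — satisfied.
ΔJ = 0, ±1 (not J=0↔0): J: 1/2 → 1/2, ΔJ = +0 — satisfied.
Parity must change: odd → even — satisfied.
All four E1 rules are satisfied.

allowed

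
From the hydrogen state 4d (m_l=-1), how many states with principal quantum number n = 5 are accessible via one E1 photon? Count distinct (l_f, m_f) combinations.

5

E1 requires Δl = ±1, so l_f ∈ {1, 3}; with 0 ≤ l_f ≤ n_f−1 = 4, the allowed l_f values are {1, 3}.
For l_f = 1: m_f ∈ {m_i−1, m_i, m_i+1} ∩ [−1, 1] = {-1, 0} → 2 states.
For l_f = 3: m_f ∈ {m_i−1, m_i, m_i+1} ∩ [−3, 3] = {-2, -1, 0} → 3 states.
Total: 5.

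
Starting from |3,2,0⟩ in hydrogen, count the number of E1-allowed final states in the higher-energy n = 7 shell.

E1 requires Δl = ±1, so l_f ∈ {1, 3}; with 0 ≤ l_f ≤ n_f−1 = 6, the allowed l_f values are {1, 3}.
For l_f = 1: m_f ∈ {m_i−1, m_i, m_i+1} ∩ [−1, 1] = {-1, 0, 1} → 3 states.
For l_f = 3: m_f ∈ {m_i−1, m_i, m_i+1} ∩ [−3, 3] = {-1, 0, 1} → 3 states.
Total: 6.

6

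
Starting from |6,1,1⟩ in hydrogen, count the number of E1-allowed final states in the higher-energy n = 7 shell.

E1 requires Δl = ±1, so l_f ∈ {0, 2}; with 0 ≤ l_f ≤ n_f−1 = 6, the allowed l_f values are {0, 2}.
For l_f = 0: m_f ∈ {m_i−1, m_i, m_i+1} ∩ [−0, 0] = {0} → 1 state.
For l_f = 2: m_f ∈ {m_i−1, m_i, m_i+1} ∩ [−2, 2] = {0, 1, 2} → 3 states.
Total: 4.

4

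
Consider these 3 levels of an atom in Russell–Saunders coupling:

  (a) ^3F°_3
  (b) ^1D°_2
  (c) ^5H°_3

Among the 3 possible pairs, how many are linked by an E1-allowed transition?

0

(a)–(b): forbidden (parity, ΔS).
(a)–(c): forbidden (parity, ΔS, ΔL).
(b)–(c): forbidden (parity, ΔS, ΔL).
Allowed pairs: 0 of 3.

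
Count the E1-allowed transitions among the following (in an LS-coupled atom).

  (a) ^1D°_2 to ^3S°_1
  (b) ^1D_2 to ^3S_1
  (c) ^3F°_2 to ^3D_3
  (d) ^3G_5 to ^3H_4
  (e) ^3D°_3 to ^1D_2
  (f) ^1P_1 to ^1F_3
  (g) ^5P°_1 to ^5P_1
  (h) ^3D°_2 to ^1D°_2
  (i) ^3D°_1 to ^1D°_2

(a) forbidden (parity, ΔS, ΔL fail)
(b) forbidden (parity, ΔS, ΔL fail)
(c) allowed
(d) forbidden (parity fails)
(e) forbidden (ΔS fails)
(f) forbidden (parity, ΔL, ΔJ fail)
(g) allowed
(h) forbidden (parity, ΔS fail)
(i) forbidden (parity, ΔS fail)
Total allowed: 2 of 9.

2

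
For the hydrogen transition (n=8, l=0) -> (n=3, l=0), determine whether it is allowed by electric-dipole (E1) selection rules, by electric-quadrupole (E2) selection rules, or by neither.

neither

Δl = 0 − 0 = +0; l_i + l_f = 0.
E1 (Δl = ±1): not satisfied.
E2 (Δl = 0,±2, l_i+l_f ≥ 2): not satisfied.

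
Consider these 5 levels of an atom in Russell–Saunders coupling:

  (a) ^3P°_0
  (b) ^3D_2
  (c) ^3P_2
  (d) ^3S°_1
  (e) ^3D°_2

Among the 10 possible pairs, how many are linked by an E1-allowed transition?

(a)–(b): forbidden (ΔJ).
(a)–(c): forbidden (ΔJ).
(a)–(d): forbidden (parity).
(a)–(e): forbidden (parity, ΔJ).
(b)–(c): forbidden (parity).
(b)–(d): forbidden (ΔL).
(b)–(e): allowed.
(c)–(d): allowed.
(c)–(e): allowed.
(d)–(e): forbidden (parity, ΔL).
Allowed pairs: 3 of 10.

3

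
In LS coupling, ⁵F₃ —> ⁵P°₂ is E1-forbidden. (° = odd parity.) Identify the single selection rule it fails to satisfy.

the ΔL = 0, ±1 rule

Reading off the term symbols: S 2→2, L 3→1, J 3→2, parity even→odd.
Parity must change: even → odd — satisfied.
ΔS = 0: S: 2 → 2 — satisfied.
ΔL = 0, ±1 (not L=0↔0): L: 3 → 1, ΔL = -2 — violated.
ΔJ = 0, ±1 (not J=0↔0): J: 3 → 2, ΔJ = -1 — satisfied.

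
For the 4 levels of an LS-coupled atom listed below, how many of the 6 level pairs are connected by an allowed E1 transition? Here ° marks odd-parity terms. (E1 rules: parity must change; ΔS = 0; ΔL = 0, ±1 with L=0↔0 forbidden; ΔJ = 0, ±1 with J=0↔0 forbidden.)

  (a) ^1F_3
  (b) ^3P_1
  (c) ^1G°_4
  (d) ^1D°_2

2

(a)–(b): forbidden (parity, ΔS, ΔL, ΔJ).
(a)–(c): allowed.
(a)–(d): allowed.
(b)–(c): forbidden (ΔS, ΔL, ΔJ).
(b)–(d): forbidden (ΔS).
(c)–(d): forbidden (parity, ΔL, ΔJ).
Allowed pairs: 2 of 6.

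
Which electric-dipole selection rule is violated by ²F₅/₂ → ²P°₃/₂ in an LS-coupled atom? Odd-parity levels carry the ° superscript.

the ΔL = 0, ±1 rule

Initial level: S=1/2, L=3, J=5/2, parity even. Final level: S=1/2, L=1, J=3/2, parity odd.
Parity must change: even → odd — ✓.
ΔS = 0: S: 1/2 → 1/2 — ✓.
ΔL = 0, ±1 (not L=0↔0): L: 3 → 1, ΔL = -2 — ✗.
ΔJ = 0, ±1 (not J=0↔0): J: 5/2 → 3/2, ΔJ = -1 — ✓.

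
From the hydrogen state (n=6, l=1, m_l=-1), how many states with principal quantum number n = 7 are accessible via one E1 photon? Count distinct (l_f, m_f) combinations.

4

E1 requires Δl = ±1, so l_f ∈ {0, 2}; with 0 ≤ l_f ≤ n_f−1 = 6, the allowed l_f values are {0, 2}.
For l_f = 0: m_f ∈ {m_i−1, m_i, m_i+1} ∩ [−0, 0] = {0} → 1 state.
For l_f = 2: m_f ∈ {m_i−1, m_i, m_i+1} ∩ [−2, 2] = {-2, -1, 0} → 3 states.
Total: 4.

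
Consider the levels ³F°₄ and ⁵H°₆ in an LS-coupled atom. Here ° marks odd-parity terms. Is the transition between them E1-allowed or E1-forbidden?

Parity must change: odd → odd — ✗.
ΔS = 0: S: 1 → 2 — ✗.
ΔL = 0, ±1 (not L=0↔0): L: 3 → 5, ΔL = +2 — ✗.
ΔJ = 0, ±1 (not J=0↔0): J: 4 → 6, ΔJ = +2 — ✗.
Rule(s) violated: parity, ΔS, ΔL, ΔJ.

forbidden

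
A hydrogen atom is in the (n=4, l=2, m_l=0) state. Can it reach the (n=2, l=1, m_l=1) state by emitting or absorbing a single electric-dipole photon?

Δl = 1 − 2 = -1; the E1 rule Δl = ±1 is ✓.
Δm_l = 1 − (0) = +1. E1 requires Δm_l = 0, ±1: ✓.
All E1 selection rules are satisfied.

allowed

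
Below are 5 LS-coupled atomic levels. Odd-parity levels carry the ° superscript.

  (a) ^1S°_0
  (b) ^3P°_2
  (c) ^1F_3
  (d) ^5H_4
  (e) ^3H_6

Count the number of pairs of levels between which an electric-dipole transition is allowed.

0

(a)–(b): forbidden (parity, ΔS, ΔJ).
(a)–(c): forbidden (ΔL, ΔJ).
(a)–(d): forbidden (ΔS, ΔL, ΔJ).
(a)–(e): forbidden (ΔS, ΔL, ΔJ).
(b)–(c): forbidden (ΔS, ΔL).
(b)–(d): forbidden (ΔS, ΔL, ΔJ).
(b)–(e): forbidden (ΔL, ΔJ).
(c)–(d): forbidden (parity, ΔS, ΔL).
(c)–(e): forbidden (parity, ΔS, ΔL, ΔJ).
(d)–(e): forbidden (parity, ΔS, ΔJ).
Allowed pairs: 0 of 10.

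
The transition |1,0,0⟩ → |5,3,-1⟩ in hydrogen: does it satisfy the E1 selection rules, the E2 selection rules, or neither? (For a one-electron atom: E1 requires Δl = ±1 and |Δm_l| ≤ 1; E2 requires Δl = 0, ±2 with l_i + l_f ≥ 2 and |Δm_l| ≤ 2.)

Δl = 3 − 0 = +3; l_i + l_f = 3.
Δm_l = -1.
E1 (Δl = ±1, |Δm_l| ≤ 1): not satisfied.
E2 (Δl = 0,±2, l_i+l_f ≥ 2, |Δm_l| ≤ 2): not satisfied.

neither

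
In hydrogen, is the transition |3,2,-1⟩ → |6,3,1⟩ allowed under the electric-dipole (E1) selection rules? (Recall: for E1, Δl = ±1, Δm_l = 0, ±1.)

forbidden

l: 2 → 3 (Δl = +1). Δl = ±1 passes.
Δm_l = 1 − (-1) = +2. E1 requires Δm_l = 0, ±1: fails.
The transition is electric-dipole forbidden.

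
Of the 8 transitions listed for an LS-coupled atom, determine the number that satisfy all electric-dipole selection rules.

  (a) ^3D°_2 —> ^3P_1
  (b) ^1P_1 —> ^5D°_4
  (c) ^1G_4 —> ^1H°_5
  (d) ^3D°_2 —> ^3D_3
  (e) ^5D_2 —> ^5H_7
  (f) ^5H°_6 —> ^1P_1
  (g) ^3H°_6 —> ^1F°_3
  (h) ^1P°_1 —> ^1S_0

(a) allowed
(b) forbidden (ΔS, ΔJ fail)
(c) allowed
(d) allowed
(e) forbidden (parity, ΔL, ΔJ fail)
(f) forbidden (ΔS, ΔL, ΔJ fail)
(g) forbidden (parity, ΔS, ΔL, ΔJ fail)
(h) allowed
Total allowed: 4 of 8.

4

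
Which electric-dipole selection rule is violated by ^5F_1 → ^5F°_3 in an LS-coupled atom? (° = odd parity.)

Initial level: S=2, L=3, J=1, parity even. Final level: S=2, L=3, J=3, parity odd.
Parity must change: even → odd — passes.
ΔS = 0: S: 2 → 2 — passes.
ΔL = 0, ±1 (not L=0↔0): L: 3 → 3, ΔL = +0 — passes.
ΔJ = 0, ±1 (not J=0↔0): J: 1 → 3, ΔJ = +2 — fails.

the ΔJ = 0, ±1 rule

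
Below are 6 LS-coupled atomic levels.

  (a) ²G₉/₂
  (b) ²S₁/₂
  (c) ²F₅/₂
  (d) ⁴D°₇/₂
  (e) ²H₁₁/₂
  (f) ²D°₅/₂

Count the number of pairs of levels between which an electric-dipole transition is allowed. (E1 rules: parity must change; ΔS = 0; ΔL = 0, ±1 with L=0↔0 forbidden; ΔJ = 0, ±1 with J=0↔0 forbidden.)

1

(a)–(b): forbidden (parity, ΔL, ΔJ).
(a)–(c): forbidden (parity, ΔJ).
(a)–(d): forbidden (ΔS, ΔL).
(a)–(e): forbidden (parity).
(a)–(f): forbidden (ΔL, ΔJ).
(b)–(c): forbidden (parity, ΔL, ΔJ).
(b)–(d): forbidden (ΔS, ΔL, ΔJ).
(b)–(e): forbidden (parity, ΔL, ΔJ).
(b)–(f): forbidden (ΔL, ΔJ).
(c)–(d): forbidden (ΔS).
(c)–(e): forbidden (parity, ΔL, ΔJ).
(c)–(f): allowed.
(d)–(e): forbidden (ΔS, ΔL, ΔJ).
(d)–(f): forbidden (parity, ΔS).
(e)–(f): forbidden (ΔL, ΔJ).
Allowed pairs: 1 of 15.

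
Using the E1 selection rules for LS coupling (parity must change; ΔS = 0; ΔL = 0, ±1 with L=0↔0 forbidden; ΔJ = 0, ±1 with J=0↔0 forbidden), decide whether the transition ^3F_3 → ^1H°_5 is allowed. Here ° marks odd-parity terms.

Initial level: S=1, L=3, J=3, parity even. Final level: S=0, L=5, J=5, parity odd.
ΔJ = 0, ±1 (not J=0↔0): J: 3 → 5, ΔJ = +2 — ✗.
ΔS = 0: S: 1 → 0 — ✗.
ΔL = 0, ±1 (not L=0↔0): L: 3 → 5, ΔL = +2 — ✗.
Parity must change: even → odd — ✓.
Rule(s) violated: ΔS, ΔL, ΔJ.

forbidden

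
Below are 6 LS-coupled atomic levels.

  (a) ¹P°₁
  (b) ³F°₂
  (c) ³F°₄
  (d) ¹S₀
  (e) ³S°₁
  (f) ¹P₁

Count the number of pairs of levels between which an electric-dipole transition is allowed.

(a)–(b): forbidden (parity, ΔS, ΔL).
(a)–(c): forbidden (parity, ΔS, ΔL, ΔJ).
(a)–(d): allowed.
(a)–(e): forbidden (parity, ΔS).
(a)–(f): allowed.
(b)–(c): forbidden (parity, ΔJ).
(b)–(d): forbidden (ΔS, ΔL, ΔJ).
(b)–(e): forbidden (parity, ΔL).
(b)–(f): forbidden (ΔS, ΔL).
(c)–(d): forbidden (ΔS, ΔL, ΔJ).
(c)–(e): forbidden (parity, ΔL, ΔJ).
(c)–(f): forbidden (ΔS, ΔL, ΔJ).
(d)–(e): forbidden (ΔS, ΔL).
(d)–(f): forbidden (parity).
(e)–(f): forbidden (ΔS).
Allowed pairs: 2 of 15.

2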